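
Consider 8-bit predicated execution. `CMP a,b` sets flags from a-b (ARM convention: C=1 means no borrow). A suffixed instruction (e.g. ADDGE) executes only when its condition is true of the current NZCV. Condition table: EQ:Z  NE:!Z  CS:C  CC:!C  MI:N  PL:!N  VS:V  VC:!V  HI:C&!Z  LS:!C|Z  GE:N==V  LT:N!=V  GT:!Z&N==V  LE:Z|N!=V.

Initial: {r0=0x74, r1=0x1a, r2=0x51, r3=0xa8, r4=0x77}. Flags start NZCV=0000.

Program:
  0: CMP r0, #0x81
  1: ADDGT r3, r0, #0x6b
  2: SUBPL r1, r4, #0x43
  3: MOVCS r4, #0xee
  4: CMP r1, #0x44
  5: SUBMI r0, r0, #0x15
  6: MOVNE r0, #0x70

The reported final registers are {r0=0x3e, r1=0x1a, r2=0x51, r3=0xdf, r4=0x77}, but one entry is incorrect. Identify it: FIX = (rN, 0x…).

0: ✓ CMP  NZCV=1001
1: ✓ ADDGT  r3←0xdf
2: · SUBPL
3: · MOVCS
4: ✓ CMP  NZCV=1000
5: ✓ SUBMI  r0←0x5f
6: ✓ MOVNE  r0←0x70

FIX = (r0, 0x70)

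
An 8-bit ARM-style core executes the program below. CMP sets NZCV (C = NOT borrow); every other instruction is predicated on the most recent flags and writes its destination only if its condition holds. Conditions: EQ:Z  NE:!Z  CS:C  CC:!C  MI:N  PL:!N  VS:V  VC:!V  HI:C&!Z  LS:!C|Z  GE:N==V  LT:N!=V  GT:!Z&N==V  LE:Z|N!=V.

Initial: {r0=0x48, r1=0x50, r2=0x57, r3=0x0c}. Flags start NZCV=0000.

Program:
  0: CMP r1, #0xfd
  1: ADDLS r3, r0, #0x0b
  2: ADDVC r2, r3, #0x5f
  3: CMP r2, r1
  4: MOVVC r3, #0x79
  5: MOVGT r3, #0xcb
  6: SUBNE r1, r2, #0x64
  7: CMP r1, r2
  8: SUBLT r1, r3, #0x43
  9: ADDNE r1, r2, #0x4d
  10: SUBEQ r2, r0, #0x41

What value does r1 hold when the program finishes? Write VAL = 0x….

VAL = 0xff

0: ✓ CMP  NZCV=0000
1: ✓ ADDLS  r3←0x53
2: ✓ ADDVC  r2←0xb2
3: ✓ CMP  NZCV=0011
4: · MOVVC
5: · MOVGT
6: ✓ SUBNE  r1←0x4e
7: ✓ CMP  NZCV=1001
8: · SUBLT
9: ✓ ADDNE  r1←0xff
10: · SUBEQ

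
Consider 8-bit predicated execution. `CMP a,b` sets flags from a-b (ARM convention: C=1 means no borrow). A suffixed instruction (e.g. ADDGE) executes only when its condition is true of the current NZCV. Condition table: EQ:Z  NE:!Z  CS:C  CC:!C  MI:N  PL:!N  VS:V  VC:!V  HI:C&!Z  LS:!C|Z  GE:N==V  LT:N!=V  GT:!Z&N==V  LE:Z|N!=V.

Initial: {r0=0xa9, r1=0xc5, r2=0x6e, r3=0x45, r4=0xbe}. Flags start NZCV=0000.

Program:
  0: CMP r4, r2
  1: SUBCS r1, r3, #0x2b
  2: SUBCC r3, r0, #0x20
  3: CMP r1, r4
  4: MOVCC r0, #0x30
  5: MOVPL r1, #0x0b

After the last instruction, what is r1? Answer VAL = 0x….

VAL = 0x0b

[0] flags=0011 → (cmp)
[1] flags=0011 CS?T → r1=0x1a
[2] flags=0011 CC?F → skip
[3] flags=0000 → (cmp)
[4] flags=0000 CC?T → r0=0x30
[5] flags=0000 PL?T → r1=0x0b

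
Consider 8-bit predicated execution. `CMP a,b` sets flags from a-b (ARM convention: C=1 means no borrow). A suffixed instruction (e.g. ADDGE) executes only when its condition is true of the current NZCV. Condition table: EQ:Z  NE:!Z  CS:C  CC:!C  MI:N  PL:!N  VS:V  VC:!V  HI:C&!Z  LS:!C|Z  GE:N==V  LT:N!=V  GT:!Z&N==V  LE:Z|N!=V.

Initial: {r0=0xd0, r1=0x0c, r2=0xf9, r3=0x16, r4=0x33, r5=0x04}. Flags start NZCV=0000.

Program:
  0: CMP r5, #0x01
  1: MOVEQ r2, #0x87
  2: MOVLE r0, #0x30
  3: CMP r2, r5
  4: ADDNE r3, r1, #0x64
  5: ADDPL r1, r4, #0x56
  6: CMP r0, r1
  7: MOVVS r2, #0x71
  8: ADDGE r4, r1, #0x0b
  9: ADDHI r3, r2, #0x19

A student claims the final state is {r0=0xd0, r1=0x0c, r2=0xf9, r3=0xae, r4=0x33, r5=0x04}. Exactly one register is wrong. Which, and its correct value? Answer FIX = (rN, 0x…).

FIX = (r3, 0x12)

0: ✓ CMP  NZCV=0010
1: · MOVEQ
2: · MOVLE
3: ✓ CMP  NZCV=1010
4: ✓ ADDNE  r3←0x70
5: · ADDPL
6: ✓ CMP  NZCV=1010
7: · MOVVS
8: · ADDGE
9: ✓ ADDHI  r3←0x12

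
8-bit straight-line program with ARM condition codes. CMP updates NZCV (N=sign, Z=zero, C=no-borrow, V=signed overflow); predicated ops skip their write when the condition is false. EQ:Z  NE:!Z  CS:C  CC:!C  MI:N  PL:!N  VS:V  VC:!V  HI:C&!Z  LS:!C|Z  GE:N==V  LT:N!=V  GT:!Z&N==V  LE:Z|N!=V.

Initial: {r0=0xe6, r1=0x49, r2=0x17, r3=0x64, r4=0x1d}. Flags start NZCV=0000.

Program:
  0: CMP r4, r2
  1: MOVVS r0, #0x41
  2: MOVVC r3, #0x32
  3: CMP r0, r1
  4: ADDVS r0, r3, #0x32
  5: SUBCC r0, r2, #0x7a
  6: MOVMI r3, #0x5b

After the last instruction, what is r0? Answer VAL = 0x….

VAL = 0xe6

0: ✓ CMP  NZCV=0010
1: · MOVVS
2: ✓ MOVVC  r3←0x32
3: ✓ CMP  NZCV=1010
4: · ADDVS
5: · SUBCC
6: ✓ MOVMI  r3←0x5b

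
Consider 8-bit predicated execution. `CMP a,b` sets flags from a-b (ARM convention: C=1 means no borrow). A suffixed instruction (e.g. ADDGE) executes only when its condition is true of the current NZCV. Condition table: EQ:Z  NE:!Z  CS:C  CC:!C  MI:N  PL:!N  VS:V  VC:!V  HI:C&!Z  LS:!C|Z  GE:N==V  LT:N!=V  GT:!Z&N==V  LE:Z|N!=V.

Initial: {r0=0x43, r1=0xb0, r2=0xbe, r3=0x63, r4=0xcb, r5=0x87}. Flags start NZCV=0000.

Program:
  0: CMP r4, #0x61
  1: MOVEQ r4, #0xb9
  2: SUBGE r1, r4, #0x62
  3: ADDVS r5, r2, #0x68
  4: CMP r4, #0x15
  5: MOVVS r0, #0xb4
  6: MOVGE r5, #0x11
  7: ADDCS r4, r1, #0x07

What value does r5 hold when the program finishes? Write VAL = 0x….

0: ✓ CMP  NZCV=0011
1: · MOVEQ
2: · SUBGE
3: ✓ ADDVS  r5←0x26
4: ✓ CMP  NZCV=1010
5: · MOVVS
6: · MOVGE
7: ✓ ADDCS  r4←0xb7

VAL = 0x26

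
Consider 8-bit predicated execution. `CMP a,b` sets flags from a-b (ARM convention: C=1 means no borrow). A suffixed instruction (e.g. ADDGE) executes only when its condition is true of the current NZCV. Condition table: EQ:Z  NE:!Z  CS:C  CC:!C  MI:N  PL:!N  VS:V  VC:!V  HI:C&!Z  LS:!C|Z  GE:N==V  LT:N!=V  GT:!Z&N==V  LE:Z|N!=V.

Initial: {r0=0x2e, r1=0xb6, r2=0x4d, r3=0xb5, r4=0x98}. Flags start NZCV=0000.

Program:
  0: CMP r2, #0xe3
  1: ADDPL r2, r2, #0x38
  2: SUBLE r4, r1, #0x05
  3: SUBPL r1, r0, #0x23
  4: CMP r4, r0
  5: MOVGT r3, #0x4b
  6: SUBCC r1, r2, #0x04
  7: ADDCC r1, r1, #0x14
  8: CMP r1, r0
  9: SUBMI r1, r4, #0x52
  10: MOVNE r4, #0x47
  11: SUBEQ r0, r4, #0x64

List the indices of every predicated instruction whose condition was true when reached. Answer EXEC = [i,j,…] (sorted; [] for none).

EXEC = [1,3,9,10]

[0] flags=0000 → (cmp)
[1] flags=0000 PL?T → r2=0x85
[2] flags=0000 LE?F → skip
[3] flags=0000 PL?T → r1=0x0b
[4] flags=0011 → (cmp)
[5] flags=0011 GT?F → skip
[6] flags=0011 CC?F → skip
[7] flags=0011 CC?F → skip
[8] flags=1000 → (cmp)
[9] flags=1000 MI?T → r1=0x46
[10] flags=1000 NE?T → r4=0x47
[11] flags=1000 EQ?F → skip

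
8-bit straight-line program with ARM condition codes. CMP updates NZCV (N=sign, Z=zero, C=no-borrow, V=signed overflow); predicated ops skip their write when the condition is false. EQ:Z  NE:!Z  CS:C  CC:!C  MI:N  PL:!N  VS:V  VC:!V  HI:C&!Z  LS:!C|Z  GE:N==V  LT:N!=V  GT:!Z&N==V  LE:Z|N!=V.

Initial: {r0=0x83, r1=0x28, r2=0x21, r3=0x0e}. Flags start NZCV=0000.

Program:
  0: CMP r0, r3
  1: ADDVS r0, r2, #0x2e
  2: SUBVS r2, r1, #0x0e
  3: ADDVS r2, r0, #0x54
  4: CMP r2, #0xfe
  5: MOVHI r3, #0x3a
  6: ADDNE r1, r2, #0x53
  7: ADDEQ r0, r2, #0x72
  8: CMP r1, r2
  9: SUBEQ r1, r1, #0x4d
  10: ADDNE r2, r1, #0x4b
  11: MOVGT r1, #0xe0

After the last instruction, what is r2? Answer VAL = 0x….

[0] flags=0011 → (cmp)
[1] flags=0011 VS?T → r0=0x4f
[2] flags=0011 VS?T → r2=0x1a
[3] flags=0011 VS?T → r2=0xa3
[4] flags=1000 → (cmp)
[5] flags=1000 HI?F → skip
[6] flags=1000 NE?T → r1=0xf6
[7] flags=1000 EQ?F → skip
[8] flags=0010 → (cmp)
[9] flags=0010 EQ?F → skip
[10] flags=0010 NE?T → r2=0x41
[11] flags=0010 GT?T → r1=0xe0

VAL = 0x41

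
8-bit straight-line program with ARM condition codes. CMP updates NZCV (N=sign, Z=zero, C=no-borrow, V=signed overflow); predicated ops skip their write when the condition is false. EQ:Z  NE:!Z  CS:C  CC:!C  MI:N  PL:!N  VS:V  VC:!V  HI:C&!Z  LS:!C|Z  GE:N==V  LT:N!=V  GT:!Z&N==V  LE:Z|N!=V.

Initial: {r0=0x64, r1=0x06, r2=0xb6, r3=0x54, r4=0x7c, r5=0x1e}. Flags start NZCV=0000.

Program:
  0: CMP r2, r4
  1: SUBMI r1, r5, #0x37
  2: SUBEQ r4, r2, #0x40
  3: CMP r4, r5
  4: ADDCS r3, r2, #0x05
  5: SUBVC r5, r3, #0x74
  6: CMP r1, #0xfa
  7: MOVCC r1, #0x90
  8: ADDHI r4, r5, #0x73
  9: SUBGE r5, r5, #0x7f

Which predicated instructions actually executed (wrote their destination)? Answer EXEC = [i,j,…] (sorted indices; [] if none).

0: ✓ CMP  NZCV=0011
1: · SUBMI
2: · SUBEQ
3: ✓ CMP  NZCV=0010
4: ✓ ADDCS  r3←0xbb
5: ✓ SUBVC  r5←0x47
6: ✓ CMP  NZCV=0000
7: ✓ MOVCC  r1←0x90
8: · ADDHI
9: ✓ SUBGE  r5←0xc8

EXEC = [4,5,7,9]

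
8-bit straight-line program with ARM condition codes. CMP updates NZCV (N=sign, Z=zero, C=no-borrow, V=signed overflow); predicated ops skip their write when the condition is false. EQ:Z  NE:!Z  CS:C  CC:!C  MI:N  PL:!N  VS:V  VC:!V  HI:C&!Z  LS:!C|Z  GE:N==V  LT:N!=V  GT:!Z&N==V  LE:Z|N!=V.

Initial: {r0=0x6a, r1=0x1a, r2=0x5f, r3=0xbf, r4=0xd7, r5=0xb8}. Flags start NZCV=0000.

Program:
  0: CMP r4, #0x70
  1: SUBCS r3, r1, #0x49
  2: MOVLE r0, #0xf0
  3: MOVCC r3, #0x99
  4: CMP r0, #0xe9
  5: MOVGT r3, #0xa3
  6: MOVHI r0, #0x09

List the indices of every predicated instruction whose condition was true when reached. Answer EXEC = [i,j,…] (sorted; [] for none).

[0] flags=0011 → (cmp)
[1] flags=0011 CS?T → r3=0xd1
[2] flags=0011 LE?T → r0=0xf0
[3] flags=0011 CC?F → skip
[4] flags=0010 → (cmp)
[5] flags=0010 GT?T → r3=0xa3
[6] flags=0010 HI?T → r0=0x09

EXEC = [1,2,5,6]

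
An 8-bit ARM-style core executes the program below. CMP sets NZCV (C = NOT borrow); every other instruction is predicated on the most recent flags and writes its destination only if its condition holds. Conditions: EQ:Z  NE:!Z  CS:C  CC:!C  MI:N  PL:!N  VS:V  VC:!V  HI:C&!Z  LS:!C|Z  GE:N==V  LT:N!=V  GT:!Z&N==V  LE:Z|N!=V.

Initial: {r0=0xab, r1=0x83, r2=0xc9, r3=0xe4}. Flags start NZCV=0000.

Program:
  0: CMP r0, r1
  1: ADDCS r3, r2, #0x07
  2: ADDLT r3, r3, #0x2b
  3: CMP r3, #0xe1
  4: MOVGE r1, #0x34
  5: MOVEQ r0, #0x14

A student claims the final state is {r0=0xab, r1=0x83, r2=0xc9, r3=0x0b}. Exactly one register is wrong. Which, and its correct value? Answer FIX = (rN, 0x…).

0: ✓ CMP  NZCV=0010
1: ✓ ADDCS  r3←0xd0
2: · ADDLT
3: ✓ CMP  NZCV=1000
4: · MOVGE
5: · MOVEQ

FIX = (r3, 0xd0)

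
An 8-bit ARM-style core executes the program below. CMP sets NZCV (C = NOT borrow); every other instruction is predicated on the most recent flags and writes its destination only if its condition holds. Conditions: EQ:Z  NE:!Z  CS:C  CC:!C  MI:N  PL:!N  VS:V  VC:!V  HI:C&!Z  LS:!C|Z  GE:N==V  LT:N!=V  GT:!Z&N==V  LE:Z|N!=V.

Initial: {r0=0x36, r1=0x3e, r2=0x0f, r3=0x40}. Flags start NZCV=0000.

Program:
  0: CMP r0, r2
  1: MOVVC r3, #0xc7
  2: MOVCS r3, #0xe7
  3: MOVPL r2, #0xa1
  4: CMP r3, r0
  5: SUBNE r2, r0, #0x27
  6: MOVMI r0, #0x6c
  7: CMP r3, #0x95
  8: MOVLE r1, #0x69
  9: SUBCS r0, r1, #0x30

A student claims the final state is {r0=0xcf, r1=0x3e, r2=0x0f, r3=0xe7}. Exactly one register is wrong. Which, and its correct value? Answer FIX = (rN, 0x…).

0: ✓ CMP  NZCV=0010
1: ✓ MOVVC  r3←0xc7
2: ✓ MOVCS  r3←0xe7
3: ✓ MOVPL  r2←0xa1
4: ✓ CMP  NZCV=1010
5: ✓ SUBNE  r2←0x0f
6: ✓ MOVMI  r0←0x6c
7: ✓ CMP  NZCV=0010
8: · MOVLE
9: ✓ SUBCS  r0←0x0e

FIX = (r0, 0x0e)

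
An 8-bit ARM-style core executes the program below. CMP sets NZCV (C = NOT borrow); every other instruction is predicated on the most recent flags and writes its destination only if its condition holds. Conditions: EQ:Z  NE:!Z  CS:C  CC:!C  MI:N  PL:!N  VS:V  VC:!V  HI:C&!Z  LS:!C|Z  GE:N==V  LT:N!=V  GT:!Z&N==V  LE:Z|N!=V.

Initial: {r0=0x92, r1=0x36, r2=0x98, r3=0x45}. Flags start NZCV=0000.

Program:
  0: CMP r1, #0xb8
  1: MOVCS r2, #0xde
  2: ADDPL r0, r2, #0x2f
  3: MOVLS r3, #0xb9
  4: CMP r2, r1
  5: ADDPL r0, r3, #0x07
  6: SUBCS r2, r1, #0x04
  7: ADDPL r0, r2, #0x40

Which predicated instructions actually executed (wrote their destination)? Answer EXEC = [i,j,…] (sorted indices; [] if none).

EXEC = [2,3,5,6,7]

[0] flags=0000 → (cmp)
[1] flags=0000 CS?F → skip
[2] flags=0000 PL?T → r0=0xc7
[3] flags=0000 LS?T → r3=0xb9
[4] flags=0011 → (cmp)
[5] flags=0011 PL?T → r0=0xc0
[6] flags=0011 CS?T → r2=0x32
[7] flags=0011 PL?T → r0=0x72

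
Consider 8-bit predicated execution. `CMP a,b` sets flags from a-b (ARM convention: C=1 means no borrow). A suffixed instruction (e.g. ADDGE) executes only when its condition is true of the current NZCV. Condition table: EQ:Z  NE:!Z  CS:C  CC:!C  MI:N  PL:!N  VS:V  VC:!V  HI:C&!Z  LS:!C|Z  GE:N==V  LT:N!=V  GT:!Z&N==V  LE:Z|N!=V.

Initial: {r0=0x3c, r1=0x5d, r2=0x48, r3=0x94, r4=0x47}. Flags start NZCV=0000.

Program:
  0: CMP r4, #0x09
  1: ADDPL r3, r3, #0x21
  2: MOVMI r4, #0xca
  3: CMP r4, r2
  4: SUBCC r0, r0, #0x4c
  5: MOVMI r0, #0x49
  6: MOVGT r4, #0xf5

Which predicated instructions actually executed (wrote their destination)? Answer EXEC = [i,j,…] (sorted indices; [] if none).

[0] flags=0010 → (cmp)
[1] flags=0010 PL?T → r3=0xb5
[2] flags=0010 MI?F → skip
[3] flags=1000 → (cmp)
[4] flags=1000 CC?T → r0=0xf0
[5] flags=1000 MI?T → r0=0x49
[6] flags=1000 GT?F → skip

EXEC = [1,4,5]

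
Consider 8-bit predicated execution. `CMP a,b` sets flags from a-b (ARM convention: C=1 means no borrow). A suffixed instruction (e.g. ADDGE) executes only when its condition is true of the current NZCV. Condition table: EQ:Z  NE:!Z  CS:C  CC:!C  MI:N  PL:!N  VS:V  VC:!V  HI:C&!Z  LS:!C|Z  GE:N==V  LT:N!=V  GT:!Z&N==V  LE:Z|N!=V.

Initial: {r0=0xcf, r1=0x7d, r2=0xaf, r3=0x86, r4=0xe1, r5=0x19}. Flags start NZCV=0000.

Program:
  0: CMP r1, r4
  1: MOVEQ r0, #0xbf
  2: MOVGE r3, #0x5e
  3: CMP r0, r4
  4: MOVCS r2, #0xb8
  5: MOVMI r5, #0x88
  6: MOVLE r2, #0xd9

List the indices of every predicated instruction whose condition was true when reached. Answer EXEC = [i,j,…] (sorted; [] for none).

[0] flags=1001 → (cmp)
[1] flags=1001 EQ?F → skip
[2] flags=1001 GE?T → r3=0x5e
[3] flags=1000 → (cmp)
[4] flags=1000 CS?F → skip
[5] flags=1000 MI?T → r5=0x88
[6] flags=1000 LE?T → r2=0xd9

EXEC = [2,5,6]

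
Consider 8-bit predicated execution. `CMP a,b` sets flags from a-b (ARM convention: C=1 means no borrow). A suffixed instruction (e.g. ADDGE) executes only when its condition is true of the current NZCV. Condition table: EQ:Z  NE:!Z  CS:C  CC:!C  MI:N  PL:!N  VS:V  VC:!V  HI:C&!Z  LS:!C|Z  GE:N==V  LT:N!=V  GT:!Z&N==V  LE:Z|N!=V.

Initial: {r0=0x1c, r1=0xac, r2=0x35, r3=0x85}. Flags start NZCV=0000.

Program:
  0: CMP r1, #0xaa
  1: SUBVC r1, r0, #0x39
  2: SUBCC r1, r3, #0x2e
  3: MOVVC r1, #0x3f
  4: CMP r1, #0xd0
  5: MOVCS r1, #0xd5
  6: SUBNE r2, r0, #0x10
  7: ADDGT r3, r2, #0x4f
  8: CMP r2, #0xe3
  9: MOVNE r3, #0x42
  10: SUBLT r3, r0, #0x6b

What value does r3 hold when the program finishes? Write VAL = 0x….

[0] flags=0010 → (cmp)
[1] flags=0010 VC?T → r1=0xe3
[2] flags=0010 CC?F → skip
[3] flags=0010 VC?T → r1=0x3f
[4] flags=0000 → (cmp)
[5] flags=0000 CS?F → skip
[6] flags=0000 NE?T → r2=0x0c
[7] flags=0000 GT?T → r3=0x5b
[8] flags=0000 → (cmp)
[9] flags=0000 NE?T → r3=0x42
[10] flags=0000 LT?F → skip

VAL = 0x42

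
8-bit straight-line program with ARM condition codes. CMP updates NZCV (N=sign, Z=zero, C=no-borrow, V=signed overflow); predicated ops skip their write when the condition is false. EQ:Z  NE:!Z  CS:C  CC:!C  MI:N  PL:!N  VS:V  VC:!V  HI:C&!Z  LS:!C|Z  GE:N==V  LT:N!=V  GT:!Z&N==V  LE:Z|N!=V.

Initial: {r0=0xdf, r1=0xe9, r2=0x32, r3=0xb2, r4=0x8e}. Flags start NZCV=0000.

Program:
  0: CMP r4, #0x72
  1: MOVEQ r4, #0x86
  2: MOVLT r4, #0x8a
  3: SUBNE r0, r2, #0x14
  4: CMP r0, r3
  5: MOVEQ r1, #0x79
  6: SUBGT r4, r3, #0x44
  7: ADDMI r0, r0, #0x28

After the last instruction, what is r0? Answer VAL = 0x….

VAL = 0x1e

0: ✓ CMP  NZCV=0011
1: · MOVEQ
2: ✓ MOVLT  r4←0x8a
3: ✓ SUBNE  r0←0x1e
4: ✓ CMP  NZCV=0000
5: · MOVEQ
6: ✓ SUBGT  r4←0x6e
7: · ADDMI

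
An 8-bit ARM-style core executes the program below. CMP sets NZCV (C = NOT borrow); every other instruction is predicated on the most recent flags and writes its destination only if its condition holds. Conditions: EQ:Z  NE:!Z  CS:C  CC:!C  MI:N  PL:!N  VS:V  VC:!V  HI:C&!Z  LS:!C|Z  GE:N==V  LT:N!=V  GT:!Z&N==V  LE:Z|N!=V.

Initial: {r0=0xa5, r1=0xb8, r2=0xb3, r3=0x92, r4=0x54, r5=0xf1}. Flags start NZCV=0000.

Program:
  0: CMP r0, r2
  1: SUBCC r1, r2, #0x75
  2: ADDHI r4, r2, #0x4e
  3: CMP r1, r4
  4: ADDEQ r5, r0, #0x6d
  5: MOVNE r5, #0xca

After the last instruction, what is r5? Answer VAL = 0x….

[0] flags=1000 → (cmp)
[1] flags=1000 CC?T → r1=0x3e
[2] flags=1000 HI?F → skip
[3] flags=1000 → (cmp)
[4] flags=1000 EQ?F → skip
[5] flags=1000 NE?T → r5=0xca

VAL = 0xca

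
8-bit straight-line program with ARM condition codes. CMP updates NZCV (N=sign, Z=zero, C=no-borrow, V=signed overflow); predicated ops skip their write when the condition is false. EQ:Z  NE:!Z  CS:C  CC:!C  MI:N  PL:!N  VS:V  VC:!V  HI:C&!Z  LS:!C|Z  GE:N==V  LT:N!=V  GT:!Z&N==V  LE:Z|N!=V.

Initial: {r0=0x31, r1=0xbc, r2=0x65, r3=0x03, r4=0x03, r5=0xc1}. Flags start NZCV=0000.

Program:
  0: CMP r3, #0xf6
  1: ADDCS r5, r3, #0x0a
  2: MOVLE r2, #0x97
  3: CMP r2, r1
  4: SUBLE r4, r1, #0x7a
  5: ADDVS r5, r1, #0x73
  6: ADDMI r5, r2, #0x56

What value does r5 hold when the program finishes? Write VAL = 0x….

[0] flags=0000 → (cmp)
[1] flags=0000 CS?F → skip
[2] flags=0000 LE?F → skip
[3] flags=1001 → (cmp)
[4] flags=1001 LE?F → skip
[5] flags=1001 VS?T → r5=0x2f
[6] flags=1001 MI?T → r5=0xbb

VAL = 0xbb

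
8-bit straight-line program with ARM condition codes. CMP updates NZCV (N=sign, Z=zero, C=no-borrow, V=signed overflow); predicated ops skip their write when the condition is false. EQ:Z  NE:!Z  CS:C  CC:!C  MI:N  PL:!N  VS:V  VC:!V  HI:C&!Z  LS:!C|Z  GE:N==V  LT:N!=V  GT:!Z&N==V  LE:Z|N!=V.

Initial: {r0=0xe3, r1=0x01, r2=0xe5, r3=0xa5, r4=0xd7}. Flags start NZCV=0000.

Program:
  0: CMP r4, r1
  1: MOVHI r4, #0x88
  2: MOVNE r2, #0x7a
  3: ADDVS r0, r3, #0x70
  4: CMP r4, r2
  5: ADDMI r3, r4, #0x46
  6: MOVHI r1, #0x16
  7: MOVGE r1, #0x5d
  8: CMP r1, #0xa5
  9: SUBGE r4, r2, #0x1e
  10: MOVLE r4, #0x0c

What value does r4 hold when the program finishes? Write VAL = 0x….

[0] flags=1010 → (cmp)
[1] flags=1010 HI?T → r4=0x88
[2] flags=1010 NE?T → r2=0x7a
[3] flags=1010 VS?F → skip
[4] flags=0011 → (cmp)
[5] flags=0011 MI?F → skip
[6] flags=0011 HI?T → r1=0x16
[7] flags=0011 GE?F → skip
[8] flags=0000 → (cmp)
[9] flags=0000 GE?T → r4=0x5c
[10] flags=0000 LE?F → skip

VAL = 0x5c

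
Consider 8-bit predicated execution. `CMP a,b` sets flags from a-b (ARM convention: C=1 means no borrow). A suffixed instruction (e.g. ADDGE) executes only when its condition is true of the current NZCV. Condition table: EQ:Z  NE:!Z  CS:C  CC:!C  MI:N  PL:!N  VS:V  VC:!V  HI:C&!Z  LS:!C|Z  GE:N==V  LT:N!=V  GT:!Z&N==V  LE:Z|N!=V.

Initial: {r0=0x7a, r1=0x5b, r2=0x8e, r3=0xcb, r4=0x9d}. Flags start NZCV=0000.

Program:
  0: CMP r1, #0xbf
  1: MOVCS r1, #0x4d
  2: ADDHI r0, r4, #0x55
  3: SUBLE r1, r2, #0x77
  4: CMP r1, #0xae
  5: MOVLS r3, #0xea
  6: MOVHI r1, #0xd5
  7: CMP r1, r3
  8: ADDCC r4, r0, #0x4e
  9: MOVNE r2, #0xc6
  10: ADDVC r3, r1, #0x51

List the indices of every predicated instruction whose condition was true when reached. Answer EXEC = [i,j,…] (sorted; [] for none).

[0] flags=1001 → (cmp)
[1] flags=1001 CS?F → skip
[2] flags=1001 HI?F → skip
[3] flags=1001 LE?F → skip
[4] flags=1001 → (cmp)
[5] flags=1001 LS?T → r3=0xea
[6] flags=1001 HI?F → skip
[7] flags=0000 → (cmp)
[8] flags=0000 CC?T → r4=0xc8
[9] flags=0000 NE?T → r2=0xc6
[10] flags=0000 VC?T → r3=0xac

EXEC = [5,8,9,10]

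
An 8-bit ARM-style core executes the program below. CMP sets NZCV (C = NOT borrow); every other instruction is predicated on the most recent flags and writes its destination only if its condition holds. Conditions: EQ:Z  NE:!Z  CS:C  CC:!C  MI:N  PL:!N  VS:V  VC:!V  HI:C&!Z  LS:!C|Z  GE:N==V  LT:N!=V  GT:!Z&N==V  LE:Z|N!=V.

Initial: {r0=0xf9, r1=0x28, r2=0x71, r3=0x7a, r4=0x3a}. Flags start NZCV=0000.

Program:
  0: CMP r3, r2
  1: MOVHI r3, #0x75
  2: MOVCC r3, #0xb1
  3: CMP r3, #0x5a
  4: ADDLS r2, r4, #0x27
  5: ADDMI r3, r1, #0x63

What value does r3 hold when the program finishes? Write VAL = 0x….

0: ✓ CMP  NZCV=0010
1: ✓ MOVHI  r3←0x75
2: · MOVCC
3: ✓ CMP  NZCV=0010
4: · ADDLS
5: · ADDMI

VAL = 0x75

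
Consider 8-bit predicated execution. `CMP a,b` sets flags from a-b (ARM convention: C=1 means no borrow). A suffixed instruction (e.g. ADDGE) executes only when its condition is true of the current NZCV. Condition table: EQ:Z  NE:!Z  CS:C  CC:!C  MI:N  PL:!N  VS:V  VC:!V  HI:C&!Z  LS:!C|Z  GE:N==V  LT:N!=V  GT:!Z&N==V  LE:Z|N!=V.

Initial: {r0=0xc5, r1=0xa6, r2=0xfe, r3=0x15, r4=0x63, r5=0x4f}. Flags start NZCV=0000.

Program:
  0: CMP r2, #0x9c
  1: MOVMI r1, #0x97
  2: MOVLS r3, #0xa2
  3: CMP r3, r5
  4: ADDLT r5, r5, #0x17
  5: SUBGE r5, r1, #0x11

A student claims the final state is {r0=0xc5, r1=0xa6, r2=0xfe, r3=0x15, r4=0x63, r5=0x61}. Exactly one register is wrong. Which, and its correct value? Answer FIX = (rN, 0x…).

FIX = (r5, 0x66)

[0] flags=0010 → (cmp)
[1] flags=0010 MI?F → skip
[2] flags=0010 LS?F → skip
[3] flags=1000 → (cmp)
[4] flags=1000 LT?T → r5=0x66
[5] flags=1000 GE?F → skip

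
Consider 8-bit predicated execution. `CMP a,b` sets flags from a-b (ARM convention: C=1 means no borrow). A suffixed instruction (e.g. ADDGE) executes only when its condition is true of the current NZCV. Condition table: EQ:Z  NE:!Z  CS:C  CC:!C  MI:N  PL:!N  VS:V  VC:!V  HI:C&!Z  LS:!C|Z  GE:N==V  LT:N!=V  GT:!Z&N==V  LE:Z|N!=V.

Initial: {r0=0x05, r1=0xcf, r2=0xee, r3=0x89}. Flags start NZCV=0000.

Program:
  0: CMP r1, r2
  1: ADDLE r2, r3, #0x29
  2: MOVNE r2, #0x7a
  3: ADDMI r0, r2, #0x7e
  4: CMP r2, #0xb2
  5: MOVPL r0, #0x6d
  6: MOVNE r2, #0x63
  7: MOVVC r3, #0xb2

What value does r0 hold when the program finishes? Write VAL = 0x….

0: ✓ CMP  NZCV=1000
1: ✓ ADDLE  r2←0xb2
2: ✓ MOVNE  r2←0x7a
3: ✓ ADDMI  r0←0xf8
4: ✓ CMP  NZCV=1001
5: · MOVPL
6: ✓ MOVNE  r2←0x63
7: · MOVVC

VAL = 0xf8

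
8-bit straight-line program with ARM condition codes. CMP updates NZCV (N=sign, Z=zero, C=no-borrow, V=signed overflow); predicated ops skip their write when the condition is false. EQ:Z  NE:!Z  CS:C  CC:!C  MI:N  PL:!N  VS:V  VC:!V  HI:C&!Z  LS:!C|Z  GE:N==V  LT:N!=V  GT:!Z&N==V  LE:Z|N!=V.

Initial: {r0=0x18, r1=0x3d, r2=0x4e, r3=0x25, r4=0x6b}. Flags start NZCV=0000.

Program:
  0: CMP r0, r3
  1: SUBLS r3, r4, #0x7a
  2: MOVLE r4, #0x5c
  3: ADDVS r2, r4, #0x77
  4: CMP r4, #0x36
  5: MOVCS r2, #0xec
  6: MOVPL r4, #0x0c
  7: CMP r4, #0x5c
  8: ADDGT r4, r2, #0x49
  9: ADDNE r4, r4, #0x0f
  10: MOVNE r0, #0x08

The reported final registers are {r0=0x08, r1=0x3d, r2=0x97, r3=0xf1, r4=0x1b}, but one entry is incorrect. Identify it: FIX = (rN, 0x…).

[0] flags=1000 → (cmp)
[1] flags=1000 LS?T → r3=0xf1
[2] flags=1000 LE?T → r4=0x5c
[3] flags=1000 VS?F → skip
[4] flags=0010 → (cmp)
[5] flags=0010 CS?T → r2=0xec
[6] flags=0010 PL?T → r4=0x0c
[7] flags=1000 → (cmp)
[8] flags=1000 GT?F → skip
[9] flags=1000 NE?T → r4=0x1b
[10] flags=1000 NE?T → r0=0x08

FIX = (r2, 0xec)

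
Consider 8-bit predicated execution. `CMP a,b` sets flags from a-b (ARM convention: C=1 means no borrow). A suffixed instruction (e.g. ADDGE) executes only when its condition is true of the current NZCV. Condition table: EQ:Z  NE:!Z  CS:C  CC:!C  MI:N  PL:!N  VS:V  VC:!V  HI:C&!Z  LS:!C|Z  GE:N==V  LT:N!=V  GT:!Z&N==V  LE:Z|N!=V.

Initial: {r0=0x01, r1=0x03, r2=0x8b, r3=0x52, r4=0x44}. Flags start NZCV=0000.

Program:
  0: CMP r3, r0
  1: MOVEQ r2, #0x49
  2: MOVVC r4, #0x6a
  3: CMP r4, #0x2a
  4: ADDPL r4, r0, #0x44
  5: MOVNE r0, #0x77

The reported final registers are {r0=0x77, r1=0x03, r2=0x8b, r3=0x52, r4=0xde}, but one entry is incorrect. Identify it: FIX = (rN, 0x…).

0: ✓ CMP  NZCV=0010
1: · MOVEQ
2: ✓ MOVVC  r4←0x6a
3: ✓ CMP  NZCV=0010
4: ✓ ADDPL  r4←0x45
5: ✓ MOVNE  r0←0x77

FIX = (r4, 0x45)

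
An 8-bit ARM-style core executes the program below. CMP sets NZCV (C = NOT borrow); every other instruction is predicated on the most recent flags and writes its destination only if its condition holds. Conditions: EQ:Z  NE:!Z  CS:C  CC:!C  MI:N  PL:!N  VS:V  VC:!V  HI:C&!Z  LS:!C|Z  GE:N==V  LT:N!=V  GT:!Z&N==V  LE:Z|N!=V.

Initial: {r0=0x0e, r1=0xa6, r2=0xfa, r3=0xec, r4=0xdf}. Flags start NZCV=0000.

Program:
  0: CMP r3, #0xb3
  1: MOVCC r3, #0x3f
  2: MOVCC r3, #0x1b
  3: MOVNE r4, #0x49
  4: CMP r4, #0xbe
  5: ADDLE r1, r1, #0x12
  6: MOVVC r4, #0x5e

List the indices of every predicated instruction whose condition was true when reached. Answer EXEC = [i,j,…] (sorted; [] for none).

EXEC = [3]

[0] flags=0010 → (cmp)
[1] flags=0010 CC?F → skip
[2] flags=0010 CC?F → skip
[3] flags=0010 NE?T → r4=0x49
[4] flags=1001 → (cmp)
[5] flags=1001 LE?F → skip
[6] flags=1001 VC?F → skip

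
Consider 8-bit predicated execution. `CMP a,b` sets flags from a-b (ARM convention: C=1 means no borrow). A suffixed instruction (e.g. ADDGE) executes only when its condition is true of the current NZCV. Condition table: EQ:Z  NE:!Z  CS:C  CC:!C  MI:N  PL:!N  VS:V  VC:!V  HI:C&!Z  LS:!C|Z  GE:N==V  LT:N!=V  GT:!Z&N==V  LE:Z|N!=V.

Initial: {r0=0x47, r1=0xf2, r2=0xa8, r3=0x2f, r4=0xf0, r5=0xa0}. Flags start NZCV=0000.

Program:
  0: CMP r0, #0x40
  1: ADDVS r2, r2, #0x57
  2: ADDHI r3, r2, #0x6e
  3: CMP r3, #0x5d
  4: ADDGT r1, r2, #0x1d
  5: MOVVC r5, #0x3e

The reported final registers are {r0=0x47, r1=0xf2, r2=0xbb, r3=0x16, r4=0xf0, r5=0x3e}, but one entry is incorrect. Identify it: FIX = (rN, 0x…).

FIX = (r2, 0xa8)

[0] flags=0010 → (cmp)
[1] flags=0010 VS?F → skip
[2] flags=0010 HI?T → r3=0x16
[3] flags=1000 → (cmp)
[4] flags=1000 GT?F → skip
[5] flags=1000 VC?T → r5=0x3e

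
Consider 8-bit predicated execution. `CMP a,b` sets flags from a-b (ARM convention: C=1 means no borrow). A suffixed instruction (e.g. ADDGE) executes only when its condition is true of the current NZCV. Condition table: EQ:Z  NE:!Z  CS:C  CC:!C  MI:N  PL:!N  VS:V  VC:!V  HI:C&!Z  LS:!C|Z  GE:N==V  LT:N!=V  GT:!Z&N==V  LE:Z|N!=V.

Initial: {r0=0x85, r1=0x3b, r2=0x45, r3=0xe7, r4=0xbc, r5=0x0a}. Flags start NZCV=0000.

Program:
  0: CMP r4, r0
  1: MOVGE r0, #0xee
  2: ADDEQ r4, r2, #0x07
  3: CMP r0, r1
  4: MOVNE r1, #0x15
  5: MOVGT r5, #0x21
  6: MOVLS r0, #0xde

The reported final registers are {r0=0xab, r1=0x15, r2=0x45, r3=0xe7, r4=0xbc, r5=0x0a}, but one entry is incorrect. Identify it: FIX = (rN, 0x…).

[0] flags=0010 → (cmp)
[1] flags=0010 GE?T → r0=0xee
[2] flags=0010 EQ?F → skip
[3] flags=1010 → (cmp)
[4] flags=1010 NE?T → r1=0x15
[5] flags=1010 GT?F → skip
[6] flags=1010 LS?F → skip

FIX = (r0, 0xee)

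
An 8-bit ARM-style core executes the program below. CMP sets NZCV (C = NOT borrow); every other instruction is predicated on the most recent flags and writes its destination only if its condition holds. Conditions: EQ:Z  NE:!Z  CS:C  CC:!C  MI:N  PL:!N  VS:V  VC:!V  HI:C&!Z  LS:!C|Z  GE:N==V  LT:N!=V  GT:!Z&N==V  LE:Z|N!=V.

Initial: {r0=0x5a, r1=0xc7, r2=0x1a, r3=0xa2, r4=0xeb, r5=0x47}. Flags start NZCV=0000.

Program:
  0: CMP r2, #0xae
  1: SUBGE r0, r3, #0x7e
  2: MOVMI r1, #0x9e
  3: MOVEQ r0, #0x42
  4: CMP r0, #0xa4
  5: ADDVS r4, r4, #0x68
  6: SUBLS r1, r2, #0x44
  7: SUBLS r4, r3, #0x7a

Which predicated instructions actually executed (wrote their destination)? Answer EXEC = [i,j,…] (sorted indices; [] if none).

EXEC = [1,5,6,7]

0: ✓ CMP  NZCV=0000
1: ✓ SUBGE  r0←0x24
2: · MOVMI
3: · MOVEQ
4: ✓ CMP  NZCV=1001
5: ✓ ADDVS  r4←0x53
6: ✓ SUBLS  r1←0xd6
7: ✓ SUBLS  r4←0x28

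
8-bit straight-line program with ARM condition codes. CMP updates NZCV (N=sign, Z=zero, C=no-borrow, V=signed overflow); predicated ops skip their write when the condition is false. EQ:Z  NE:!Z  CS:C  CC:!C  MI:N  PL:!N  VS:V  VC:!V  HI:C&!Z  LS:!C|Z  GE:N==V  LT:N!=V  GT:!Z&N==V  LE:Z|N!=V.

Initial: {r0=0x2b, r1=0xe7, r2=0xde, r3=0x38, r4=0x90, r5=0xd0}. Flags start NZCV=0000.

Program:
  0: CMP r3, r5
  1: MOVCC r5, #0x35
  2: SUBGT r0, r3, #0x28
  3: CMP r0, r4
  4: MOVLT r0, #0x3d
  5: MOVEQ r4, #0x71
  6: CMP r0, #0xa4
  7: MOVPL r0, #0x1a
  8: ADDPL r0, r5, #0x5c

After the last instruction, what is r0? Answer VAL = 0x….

[0] flags=0000 → (cmp)
[1] flags=0000 CC?T → r5=0x35
[2] flags=0000 GT?T → r0=0x10
[3] flags=1001 → (cmp)
[4] flags=1001 LT?F → skip
[5] flags=1001 EQ?F → skip
[6] flags=0000 → (cmp)
[7] flags=0000 PL?T → r0=0x1a
[8] flags=0000 PL?T → r0=0x91

VAL = 0x91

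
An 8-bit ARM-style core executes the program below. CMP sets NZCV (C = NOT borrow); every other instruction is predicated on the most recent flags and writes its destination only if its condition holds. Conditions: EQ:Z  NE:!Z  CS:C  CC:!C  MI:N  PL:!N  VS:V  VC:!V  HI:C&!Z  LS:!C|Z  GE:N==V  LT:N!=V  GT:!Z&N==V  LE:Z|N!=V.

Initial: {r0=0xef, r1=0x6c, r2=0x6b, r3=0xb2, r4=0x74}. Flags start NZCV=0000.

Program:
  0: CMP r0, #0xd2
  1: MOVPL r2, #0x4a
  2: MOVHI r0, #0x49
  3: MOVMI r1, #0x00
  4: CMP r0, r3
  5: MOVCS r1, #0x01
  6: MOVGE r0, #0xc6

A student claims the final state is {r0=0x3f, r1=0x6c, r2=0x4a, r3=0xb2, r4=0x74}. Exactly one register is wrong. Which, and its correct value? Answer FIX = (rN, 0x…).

FIX = (r0, 0xc6)

0: ✓ CMP  NZCV=0010
1: ✓ MOVPL  r2←0x4a
2: ✓ MOVHI  r0←0x49
3: · MOVMI
4: ✓ CMP  NZCV=1001
5: · MOVCS
6: ✓ MOVGE  r0←0xc6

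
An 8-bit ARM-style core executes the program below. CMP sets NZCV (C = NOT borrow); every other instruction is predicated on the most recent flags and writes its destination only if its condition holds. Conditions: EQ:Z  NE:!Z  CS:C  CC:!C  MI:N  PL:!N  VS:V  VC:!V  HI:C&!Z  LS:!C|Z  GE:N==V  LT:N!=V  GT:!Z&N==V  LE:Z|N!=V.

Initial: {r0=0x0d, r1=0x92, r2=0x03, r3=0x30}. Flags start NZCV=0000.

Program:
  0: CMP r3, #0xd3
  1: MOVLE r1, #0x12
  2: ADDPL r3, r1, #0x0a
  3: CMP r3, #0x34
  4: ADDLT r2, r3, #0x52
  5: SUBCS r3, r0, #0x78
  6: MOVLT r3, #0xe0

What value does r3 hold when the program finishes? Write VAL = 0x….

[0] flags=0000 → (cmp)
[1] flags=0000 LE?F → skip
[2] flags=0000 PL?T → r3=0x9c
[3] flags=0011 → (cmp)
[4] flags=0011 LT?T → r2=0xee
[5] flags=0011 CS?T → r3=0x95
[6] flags=0011 LT?T → r3=0xe0

VAL = 0xe0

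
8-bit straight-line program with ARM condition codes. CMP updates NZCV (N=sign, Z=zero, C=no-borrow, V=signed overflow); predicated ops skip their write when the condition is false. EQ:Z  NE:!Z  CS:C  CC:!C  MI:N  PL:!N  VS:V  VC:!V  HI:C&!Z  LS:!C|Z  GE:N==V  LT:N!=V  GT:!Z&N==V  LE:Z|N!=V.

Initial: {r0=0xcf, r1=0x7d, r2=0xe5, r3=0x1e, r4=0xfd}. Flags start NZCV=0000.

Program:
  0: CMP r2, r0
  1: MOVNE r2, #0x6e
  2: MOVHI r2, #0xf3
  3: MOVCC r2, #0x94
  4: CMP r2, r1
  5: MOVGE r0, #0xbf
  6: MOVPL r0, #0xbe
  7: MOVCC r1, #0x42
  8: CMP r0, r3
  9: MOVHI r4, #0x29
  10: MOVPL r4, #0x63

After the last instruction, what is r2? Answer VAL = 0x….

0: ✓ CMP  NZCV=0010
1: ✓ MOVNE  r2←0x6e
2: ✓ MOVHI  r2←0xf3
3: · MOVCC
4: ✓ CMP  NZCV=0011
5: · MOVGE
6: ✓ MOVPL  r0←0xbe
7: · MOVCC
8: ✓ CMP  NZCV=1010
9: ✓ MOVHI  r4←0x29
10: · MOVPL

VAL = 0xf3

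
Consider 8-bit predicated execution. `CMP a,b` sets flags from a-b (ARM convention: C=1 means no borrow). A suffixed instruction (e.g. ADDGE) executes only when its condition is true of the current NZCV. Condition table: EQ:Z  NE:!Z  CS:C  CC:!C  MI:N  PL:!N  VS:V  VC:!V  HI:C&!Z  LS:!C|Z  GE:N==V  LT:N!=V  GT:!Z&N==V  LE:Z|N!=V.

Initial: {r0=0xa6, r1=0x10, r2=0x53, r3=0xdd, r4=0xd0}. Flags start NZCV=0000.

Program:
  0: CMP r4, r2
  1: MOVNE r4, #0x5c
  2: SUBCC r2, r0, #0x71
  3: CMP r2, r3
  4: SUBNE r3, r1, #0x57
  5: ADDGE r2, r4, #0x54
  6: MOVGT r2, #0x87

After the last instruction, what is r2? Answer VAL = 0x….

VAL = 0x87

0: ✓ CMP  NZCV=0011
1: ✓ MOVNE  r4←0x5c
2: · SUBCC
3: ✓ CMP  NZCV=0000
4: ✓ SUBNE  r3←0xb9
5: ✓ ADDGE  r2←0xb0
6: ✓ MOVGT  r2←0x87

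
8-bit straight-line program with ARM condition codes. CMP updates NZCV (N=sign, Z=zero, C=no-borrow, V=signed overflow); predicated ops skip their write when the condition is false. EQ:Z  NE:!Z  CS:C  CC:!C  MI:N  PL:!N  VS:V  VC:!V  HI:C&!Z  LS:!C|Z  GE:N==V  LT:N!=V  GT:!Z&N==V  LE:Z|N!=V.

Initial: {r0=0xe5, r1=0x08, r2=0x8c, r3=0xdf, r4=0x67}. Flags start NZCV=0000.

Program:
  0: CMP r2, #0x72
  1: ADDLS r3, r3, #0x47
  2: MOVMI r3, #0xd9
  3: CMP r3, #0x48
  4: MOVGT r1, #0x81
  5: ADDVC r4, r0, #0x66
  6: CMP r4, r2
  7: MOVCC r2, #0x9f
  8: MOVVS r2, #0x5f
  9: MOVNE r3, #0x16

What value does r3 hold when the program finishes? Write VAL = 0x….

VAL = 0x16

0: ✓ CMP  NZCV=0011
1: · ADDLS
2: · MOVMI
3: ✓ CMP  NZCV=1010
4: · MOVGT
5: ✓ ADDVC  r4←0x4b
6: ✓ CMP  NZCV=1001
7: ✓ MOVCC  r2←0x9f
8: ✓ MOVVS  r2←0x5f
9: ✓ MOVNE  r3←0x16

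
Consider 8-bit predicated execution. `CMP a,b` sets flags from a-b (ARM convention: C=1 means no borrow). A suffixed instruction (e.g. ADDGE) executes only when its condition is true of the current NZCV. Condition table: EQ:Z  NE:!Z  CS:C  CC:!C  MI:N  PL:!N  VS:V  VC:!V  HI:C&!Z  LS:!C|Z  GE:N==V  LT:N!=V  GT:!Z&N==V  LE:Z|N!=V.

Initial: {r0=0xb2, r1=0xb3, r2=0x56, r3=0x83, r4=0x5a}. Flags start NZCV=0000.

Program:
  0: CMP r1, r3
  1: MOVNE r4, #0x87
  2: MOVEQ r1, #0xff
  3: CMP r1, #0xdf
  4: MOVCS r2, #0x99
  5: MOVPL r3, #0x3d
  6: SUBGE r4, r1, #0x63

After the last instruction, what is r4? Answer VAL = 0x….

0: ✓ CMP  NZCV=0010
1: ✓ MOVNE  r4←0x87
2: · MOVEQ
3: ✓ CMP  NZCV=1000
4: · MOVCS
5: · MOVPL
6: · SUBGE

VAL = 0x87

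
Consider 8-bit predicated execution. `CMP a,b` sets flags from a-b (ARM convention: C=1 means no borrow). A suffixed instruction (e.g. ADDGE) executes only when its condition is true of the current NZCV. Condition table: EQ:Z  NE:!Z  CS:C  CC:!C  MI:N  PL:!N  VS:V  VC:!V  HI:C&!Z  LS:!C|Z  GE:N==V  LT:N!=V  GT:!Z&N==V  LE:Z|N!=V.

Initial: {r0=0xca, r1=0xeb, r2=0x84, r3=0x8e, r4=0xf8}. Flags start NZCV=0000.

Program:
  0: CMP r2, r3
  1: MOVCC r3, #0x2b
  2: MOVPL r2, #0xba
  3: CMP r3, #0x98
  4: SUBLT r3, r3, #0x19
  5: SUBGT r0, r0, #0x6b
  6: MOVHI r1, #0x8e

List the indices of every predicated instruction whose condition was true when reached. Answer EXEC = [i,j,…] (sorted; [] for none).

EXEC = [1,5]

[0] flags=1000 → (cmp)
[1] flags=1000 CC?T → r3=0x2b
[2] flags=1000 PL?F → skip
[3] flags=1001 → (cmp)
[4] flags=1001 LT?F → skip
[5] flags=1001 GT?T → r0=0x5f
[6] flags=1001 HI?F → skip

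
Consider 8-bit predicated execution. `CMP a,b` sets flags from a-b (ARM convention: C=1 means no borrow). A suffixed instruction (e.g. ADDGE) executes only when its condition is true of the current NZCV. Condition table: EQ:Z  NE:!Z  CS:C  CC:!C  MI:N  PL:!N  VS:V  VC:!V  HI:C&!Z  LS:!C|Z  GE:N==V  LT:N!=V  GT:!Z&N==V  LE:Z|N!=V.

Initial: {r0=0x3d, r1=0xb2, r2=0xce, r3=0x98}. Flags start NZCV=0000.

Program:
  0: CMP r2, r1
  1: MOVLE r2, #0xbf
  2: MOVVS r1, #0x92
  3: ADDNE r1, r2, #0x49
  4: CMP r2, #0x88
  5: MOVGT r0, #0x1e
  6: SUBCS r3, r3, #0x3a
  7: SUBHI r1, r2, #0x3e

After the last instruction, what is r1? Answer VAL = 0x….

VAL = 0x90

0: ✓ CMP  NZCV=0010
1: · MOVLE
2: · MOVVS
3: ✓ ADDNE  r1←0x17
4: ✓ CMP  NZCV=0010
5: ✓ MOVGT  r0←0x1e
6: ✓ SUBCS  r3←0x5e
7: ✓ SUBHI  r1←0x90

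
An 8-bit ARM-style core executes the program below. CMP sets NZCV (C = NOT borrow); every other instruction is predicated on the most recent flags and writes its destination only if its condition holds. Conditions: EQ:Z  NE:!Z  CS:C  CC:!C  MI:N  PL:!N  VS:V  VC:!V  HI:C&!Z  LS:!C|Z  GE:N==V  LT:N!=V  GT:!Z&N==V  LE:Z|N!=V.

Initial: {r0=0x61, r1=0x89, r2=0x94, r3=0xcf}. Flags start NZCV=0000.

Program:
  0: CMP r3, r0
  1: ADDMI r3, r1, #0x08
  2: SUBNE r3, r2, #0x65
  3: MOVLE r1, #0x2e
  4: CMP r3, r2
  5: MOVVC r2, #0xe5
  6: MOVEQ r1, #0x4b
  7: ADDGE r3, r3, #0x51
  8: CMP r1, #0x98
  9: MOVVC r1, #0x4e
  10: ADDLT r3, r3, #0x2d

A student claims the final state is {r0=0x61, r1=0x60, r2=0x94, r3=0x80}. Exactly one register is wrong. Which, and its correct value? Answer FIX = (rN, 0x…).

[0] flags=0011 → (cmp)
[1] flags=0011 MI?F → skip
[2] flags=0011 NE?T → r3=0x2f
[3] flags=0011 LE?T → r1=0x2e
[4] flags=1001 → (cmp)
[5] flags=1001 VC?F → skip
[6] flags=1001 EQ?F → skip
[7] flags=1001 GE?T → r3=0x80
[8] flags=1001 → (cmp)
[9] flags=1001 VC?F → skip
[10] flags=1001 LT?F → skip

FIX = (r1, 0x2e)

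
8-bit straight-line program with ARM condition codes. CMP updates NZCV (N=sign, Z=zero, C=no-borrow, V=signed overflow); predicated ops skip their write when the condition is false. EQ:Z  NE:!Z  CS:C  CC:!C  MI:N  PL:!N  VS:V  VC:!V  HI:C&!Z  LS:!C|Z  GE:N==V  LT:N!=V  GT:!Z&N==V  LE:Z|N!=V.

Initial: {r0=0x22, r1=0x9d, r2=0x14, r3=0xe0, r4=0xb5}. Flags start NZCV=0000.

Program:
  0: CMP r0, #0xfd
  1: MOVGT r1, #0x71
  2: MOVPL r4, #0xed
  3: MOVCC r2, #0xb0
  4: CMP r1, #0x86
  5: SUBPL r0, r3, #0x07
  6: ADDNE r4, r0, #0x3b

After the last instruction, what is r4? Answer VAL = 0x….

0: ✓ CMP  NZCV=0000
1: ✓ MOVGT  r1←0x71
2: ✓ MOVPL  r4←0xed
3: ✓ MOVCC  r2←0xb0
4: ✓ CMP  NZCV=1001
5: · SUBPL
6: ✓ ADDNE  r4←0x5d

VAL = 0x5d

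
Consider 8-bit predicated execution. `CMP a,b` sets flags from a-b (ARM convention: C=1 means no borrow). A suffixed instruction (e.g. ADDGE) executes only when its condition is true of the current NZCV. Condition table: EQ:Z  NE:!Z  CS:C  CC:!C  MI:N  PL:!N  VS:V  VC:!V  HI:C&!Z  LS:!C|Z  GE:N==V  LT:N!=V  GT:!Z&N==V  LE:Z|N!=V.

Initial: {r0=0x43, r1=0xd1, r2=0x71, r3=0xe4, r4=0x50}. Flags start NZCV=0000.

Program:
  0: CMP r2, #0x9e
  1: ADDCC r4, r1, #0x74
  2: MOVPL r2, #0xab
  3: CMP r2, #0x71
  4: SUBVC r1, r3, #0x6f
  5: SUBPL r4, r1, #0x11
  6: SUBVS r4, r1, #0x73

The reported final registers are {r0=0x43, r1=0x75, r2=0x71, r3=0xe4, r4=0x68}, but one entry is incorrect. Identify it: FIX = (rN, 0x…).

0: ✓ CMP  NZCV=1001
1: ✓ ADDCC  r4←0x45
2: · MOVPL
3: ✓ CMP  NZCV=0110
4: ✓ SUBVC  r1←0x75
5: ✓ SUBPL  r4←0x64
6: · SUBVS

FIX = (r4, 0x64)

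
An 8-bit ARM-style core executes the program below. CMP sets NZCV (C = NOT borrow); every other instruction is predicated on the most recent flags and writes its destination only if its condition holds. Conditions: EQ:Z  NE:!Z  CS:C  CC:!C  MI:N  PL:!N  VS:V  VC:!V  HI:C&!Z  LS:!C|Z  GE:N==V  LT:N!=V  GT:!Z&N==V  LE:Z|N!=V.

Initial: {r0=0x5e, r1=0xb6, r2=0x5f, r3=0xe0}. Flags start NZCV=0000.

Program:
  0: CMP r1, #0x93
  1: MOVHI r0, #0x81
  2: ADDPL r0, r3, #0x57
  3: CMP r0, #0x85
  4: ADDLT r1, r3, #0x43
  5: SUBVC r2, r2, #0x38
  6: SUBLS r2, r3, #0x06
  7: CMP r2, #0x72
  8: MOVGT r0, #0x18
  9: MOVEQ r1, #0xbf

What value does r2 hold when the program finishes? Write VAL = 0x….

VAL = 0xda

[0] flags=0010 → (cmp)
[1] flags=0010 HI?T → r0=0x81
[2] flags=0010 PL?T → r0=0x37
[3] flags=1001 → (cmp)
[4] flags=1001 LT?F → skip
[5] flags=1001 VC?F → skip
[6] flags=1001 LS?T → r2=0xda
[7] flags=0011 → (cmp)
[8] flags=0011 GT?F → skip
[9] flags=0011 EQ?F → skip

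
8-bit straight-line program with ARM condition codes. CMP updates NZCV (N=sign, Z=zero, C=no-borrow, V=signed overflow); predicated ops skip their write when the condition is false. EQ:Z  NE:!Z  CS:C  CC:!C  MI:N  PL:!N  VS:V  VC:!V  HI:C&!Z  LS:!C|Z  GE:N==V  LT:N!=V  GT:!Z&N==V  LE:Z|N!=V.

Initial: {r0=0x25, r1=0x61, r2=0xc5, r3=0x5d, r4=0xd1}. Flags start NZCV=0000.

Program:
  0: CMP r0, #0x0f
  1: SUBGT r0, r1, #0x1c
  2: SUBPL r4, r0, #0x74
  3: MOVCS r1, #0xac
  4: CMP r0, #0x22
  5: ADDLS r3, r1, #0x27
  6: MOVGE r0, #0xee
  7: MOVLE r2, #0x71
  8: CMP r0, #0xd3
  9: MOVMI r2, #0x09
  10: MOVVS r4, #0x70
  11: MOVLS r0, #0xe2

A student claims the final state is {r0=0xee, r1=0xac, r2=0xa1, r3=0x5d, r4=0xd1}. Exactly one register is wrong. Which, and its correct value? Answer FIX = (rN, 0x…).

[0] flags=0010 → (cmp)
[1] flags=0010 GT?T → r0=0x45
[2] flags=0010 PL?T → r4=0xd1
[3] flags=0010 CS?T → r1=0xac
[4] flags=0010 → (cmp)
[5] flags=0010 LS?F → skip
[6] flags=0010 GE?T → r0=0xee
[7] flags=0010 LE?F → skip
[8] flags=0010 → (cmp)
[9] flags=0010 MI?F → skip
[10] flags=0010 VS?F → skip
[11] flags=0010 LS?F → skip

FIX = (r2, 0xc5)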